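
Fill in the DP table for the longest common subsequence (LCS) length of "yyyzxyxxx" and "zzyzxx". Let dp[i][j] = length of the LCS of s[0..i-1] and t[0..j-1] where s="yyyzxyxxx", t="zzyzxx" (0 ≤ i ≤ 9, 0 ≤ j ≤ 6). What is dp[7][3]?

   ''  z  z  y  z  x  x
''  0  0  0  0  0  0  0
 y  0  0  0  1  1  1  1
 y  0  0  0  1  1  1  1
 y  0  0  0  1  1  1  1
 z  0  1  1  1  2  2  2
 x  0  1  1  1  2  3  3
 y  0  1  1  2  2  3  3
 x  0  1  1  2  2  3  4
 x  0  1  1  2  2  3  4
 x  0  1  1  2  2  3  4

2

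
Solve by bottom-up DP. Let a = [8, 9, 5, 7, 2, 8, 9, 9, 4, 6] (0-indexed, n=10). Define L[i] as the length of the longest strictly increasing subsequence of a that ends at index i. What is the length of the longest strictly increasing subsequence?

4

   i    0    1    2    3    4    5    6    7    8    9
a[i]    8    9    5    7    2    8    9    9    4    6
L[i]    1    2    1    2    1    3    4    4    2    3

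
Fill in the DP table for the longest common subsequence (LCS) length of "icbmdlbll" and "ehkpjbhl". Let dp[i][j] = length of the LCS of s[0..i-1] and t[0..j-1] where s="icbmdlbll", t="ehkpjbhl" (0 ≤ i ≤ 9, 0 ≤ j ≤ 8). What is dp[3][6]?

   ''  e  h  k  p  j  b  h  l
''  0  0  0  0  0  0  0  0  0
 i  0  0  0  0  0  0  0  0  0
 c  0  0  0  0  0  0  0  0  0
 b  0  0  0  0  0  0  1  1  1
 m  0  0  0  0  0  0  1  1  1
 d  0  0  0  0  0  0  1  1  1
 l  0  0  0  0  0  0  1  1  2
 b  0  0  0  0  0  0  1  1  2
 l  0  0  0  0  0  0  1  1  2
 l  0  0  0  0  0  0  1  1  2

1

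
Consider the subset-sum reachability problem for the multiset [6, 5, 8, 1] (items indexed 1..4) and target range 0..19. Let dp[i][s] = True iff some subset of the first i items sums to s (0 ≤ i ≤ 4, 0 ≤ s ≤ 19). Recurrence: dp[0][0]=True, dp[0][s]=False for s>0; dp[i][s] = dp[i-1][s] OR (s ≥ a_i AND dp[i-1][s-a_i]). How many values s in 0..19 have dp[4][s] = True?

13

i\s   0   1   2   3   4   5   6   7   8   9  10  11  12  13  14  15  16  17  18  19
  0   T   F   F   F   F   F   F   F   F   F   F   F   F   F   F   F   F   F   F   F
  1   T   F   F   F   F   F   T   F   F   F   F   F   F   F   F   F   F   F   F   F
  2   T   F   F   F   F   T   T   F   F   F   F   T   F   F   F   F   F   F   F   F
  3   T   F   F   F   F   T   T   F   T   F   F   T   F   T   T   F   F   F   F   T
  4   T   T   F   F   F   T   T   T   T   T   F   T   T   T   T   T   F   F   F   T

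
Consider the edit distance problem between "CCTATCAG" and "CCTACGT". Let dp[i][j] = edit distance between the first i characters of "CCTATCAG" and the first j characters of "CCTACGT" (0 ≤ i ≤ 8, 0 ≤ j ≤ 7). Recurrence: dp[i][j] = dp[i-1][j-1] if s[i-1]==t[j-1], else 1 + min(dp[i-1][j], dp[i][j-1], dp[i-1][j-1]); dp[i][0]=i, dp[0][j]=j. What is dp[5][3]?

2

   ''  C  C  T  A  C  G  T
''  0  1  2  3  4  5  6  7
 C  1  0  1  2  3  4  5  6
 C  2  1  0  1  2  3  4  5
 T  3  2  1  0  1  2  3  4
 A  4  3  2  1  0  1  2  3
 T  5  4  3  2  1  1  2  2
 C  6  5  4  3  2  1  2  3
 A  7  6  5  4  3  2  2  3
 G  8  7  6  5  4  3  2  3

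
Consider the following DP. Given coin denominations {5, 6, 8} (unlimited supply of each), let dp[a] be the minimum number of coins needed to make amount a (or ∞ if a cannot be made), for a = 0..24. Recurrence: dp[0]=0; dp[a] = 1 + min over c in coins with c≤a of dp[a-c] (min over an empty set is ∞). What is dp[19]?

3

 a  0  1  2  3  4  5  6  7  8  9 10 11 12 13 14 15 16 17 18 19 20 21 22 23 24
dp  0  -  -  -  -  1  1  -  1  -  2  2  2  2  2  3  2  3  3  3  3  3  3  4  3
(- denotes ∞ / unreachable)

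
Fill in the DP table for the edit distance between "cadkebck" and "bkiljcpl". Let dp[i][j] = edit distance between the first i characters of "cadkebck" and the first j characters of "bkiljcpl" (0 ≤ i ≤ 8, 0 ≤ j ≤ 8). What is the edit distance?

8

   ''  b  k  i  l  j  c  p  l
''  0  1  2  3  4  5  6  7  8
 c  1  1  2  3  4  5  5  6  7
 a  2  2  2  3  4  5  6  6  7
 d  3  3  3  3  4  5  6  7  7
 k  4  4  3  4  4  5  6  7  8
 e  5  5  4  4  5  5  6  7  8
 b  6  5  5  5  5  6  6  7  8
 c  7  6  6  6  6  6  6  7  8
 k  8  7  6  7  7  7  7  7  8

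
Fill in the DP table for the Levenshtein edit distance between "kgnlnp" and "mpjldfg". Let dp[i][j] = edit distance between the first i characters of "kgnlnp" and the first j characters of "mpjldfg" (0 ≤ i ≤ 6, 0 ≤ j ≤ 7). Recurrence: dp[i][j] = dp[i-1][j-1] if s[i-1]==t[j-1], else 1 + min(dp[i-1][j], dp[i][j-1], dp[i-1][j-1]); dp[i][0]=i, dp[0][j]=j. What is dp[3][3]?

   ''  m  p  j  l  d  f  g
''  0  1  2  3  4  5  6  7
 k  1  1  2  3  4  5  6  7
 g  2  2  2  3  4  5  6  6
 n  3  3  3  3  4  5  6  7
 l  4  4  4  4  3  4  5  6
 n  5  5  5  5  4  4  5  6
 p  6  6  5  6  5  5  5  6

3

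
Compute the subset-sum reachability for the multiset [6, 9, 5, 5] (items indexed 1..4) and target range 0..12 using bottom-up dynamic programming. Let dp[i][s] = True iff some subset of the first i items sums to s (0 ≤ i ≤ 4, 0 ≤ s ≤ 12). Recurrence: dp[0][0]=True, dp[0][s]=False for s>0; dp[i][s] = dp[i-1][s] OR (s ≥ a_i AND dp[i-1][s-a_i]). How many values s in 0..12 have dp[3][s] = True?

5

i\s   0   1   2   3   4   5   6   7   8   9  10  11  12
  0   T   F   F   F   F   F   F   F   F   F   F   F   F
  1   T   F   F   F   F   F   T   F   F   F   F   F   F
  2   T   F   F   F   F   F   T   F   F   T   F   F   F
  3   T   F   F   F   F   T   T   F   F   T   F   T   F
  4   T   F   F   F   F   T   T   F   F   T   T   T   F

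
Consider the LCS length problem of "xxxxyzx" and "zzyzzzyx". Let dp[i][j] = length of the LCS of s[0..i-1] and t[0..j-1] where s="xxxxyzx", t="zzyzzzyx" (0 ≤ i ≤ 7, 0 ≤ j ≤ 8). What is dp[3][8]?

1

   ''  z  z  y  z  z  z  y  x
''  0  0  0  0  0  0  0  0  0
 x  0  0  0  0  0  0  0  0  1
 x  0  0  0  0  0  0  0  0  1
 x  0  0  0  0  0  0  0  0  1
 x  0  0  0  0  0  0  0  0  1
 y  0  0  0  1  1  1  1  1  1
 z  0  1  1  1  2  2  2  2  2
 x  0  1  1  1  2  2  2  2  3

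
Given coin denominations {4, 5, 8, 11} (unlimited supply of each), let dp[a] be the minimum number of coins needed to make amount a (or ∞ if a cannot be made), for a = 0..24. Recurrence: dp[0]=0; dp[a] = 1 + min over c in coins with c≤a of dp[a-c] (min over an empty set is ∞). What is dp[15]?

2

 a  0  1  2  3  4  5  6  7  8  9 10 11 12 13 14 15 16 17 18 19 20 21 22 23 24
dp  0  -  -  -  1  1  -  -  1  2  2  1  2  2  3  2  2  3  3  2  3  3  2  3  3
(- denotes ∞ / unreachable)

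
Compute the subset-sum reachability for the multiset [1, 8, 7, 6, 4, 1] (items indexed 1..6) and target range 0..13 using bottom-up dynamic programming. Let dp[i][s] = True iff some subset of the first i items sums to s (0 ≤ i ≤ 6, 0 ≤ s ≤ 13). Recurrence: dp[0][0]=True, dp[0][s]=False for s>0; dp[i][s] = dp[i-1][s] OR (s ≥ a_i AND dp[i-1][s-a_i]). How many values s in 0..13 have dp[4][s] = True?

7

i\s   0   1   2   3   4   5   6   7   8   9  10  11  12  13
  0   T   F   F   F   F   F   F   F   F   F   F   F   F   F
  1   T   T   F   F   F   F   F   F   F   F   F   F   F   F
  2   T   T   F   F   F   F   F   F   T   T   F   F   F   F
  3   T   T   F   F   F   F   F   T   T   T   F   F   F   F
  4   T   T   F   F   F   F   T   T   T   T   F   F   F   T
  5   T   T   F   F   T   T   T   T   T   T   T   T   T   T
  6   T   T   T   F   T   T   T   T   T   T   T   T   T   T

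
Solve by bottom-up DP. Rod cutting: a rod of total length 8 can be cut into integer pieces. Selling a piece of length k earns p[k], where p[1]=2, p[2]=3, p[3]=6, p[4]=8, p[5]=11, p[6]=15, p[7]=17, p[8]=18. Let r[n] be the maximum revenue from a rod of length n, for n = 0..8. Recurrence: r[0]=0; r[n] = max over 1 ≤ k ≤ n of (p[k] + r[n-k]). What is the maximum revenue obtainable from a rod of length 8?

19

   n    0    1    2    3    4    5    6    7    8
r[n]    0    2    4    6    8   11   15   17   19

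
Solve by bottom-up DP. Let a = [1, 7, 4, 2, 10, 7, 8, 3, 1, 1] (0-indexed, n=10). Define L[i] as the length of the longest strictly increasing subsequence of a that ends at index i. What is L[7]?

3

   i    0    1    2    3    4    5    6    7    8    9
a[i]    1    7    4    2   10    7    8    3    1    1
L[i]    1    2    2    2    3    3    4    3    1    1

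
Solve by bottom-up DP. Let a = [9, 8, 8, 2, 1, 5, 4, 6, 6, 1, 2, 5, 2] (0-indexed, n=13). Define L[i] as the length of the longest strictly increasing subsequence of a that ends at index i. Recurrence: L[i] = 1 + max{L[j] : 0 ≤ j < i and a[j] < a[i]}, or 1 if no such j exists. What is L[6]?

   i    0    1    2    3    4    5    6    7    8    9   10   11   12
a[i]    9    8    8    2    1    5    4    6    6    1    2    5    2
L[i]    1    1    1    1    1    2    2    3    3    1    2    3    2

2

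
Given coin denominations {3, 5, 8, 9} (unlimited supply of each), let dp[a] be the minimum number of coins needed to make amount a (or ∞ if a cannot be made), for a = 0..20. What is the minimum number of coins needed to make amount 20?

 a  0  1  2  3  4  5  6  7  8  9 10 11 12 13 14 15 16 17 18 19 20
dp  0  -  -  1  -  1  2  -  1  1  2  2  2  2  2  3  2  2  2  3  3
(- denotes ∞ / unreachable)

3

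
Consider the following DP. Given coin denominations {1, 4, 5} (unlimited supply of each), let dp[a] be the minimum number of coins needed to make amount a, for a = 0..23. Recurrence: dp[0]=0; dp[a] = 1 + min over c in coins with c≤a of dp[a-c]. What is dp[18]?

 a  0  1  2  3  4  5  6  7  8  9 10 11 12 13 14 15 16 17 18 19 20 21 22 23
dp  0  1  2  3  1  1  2  3  2  2  2  3  3  3  3  3  4  4  4  4  4  5  5  5

4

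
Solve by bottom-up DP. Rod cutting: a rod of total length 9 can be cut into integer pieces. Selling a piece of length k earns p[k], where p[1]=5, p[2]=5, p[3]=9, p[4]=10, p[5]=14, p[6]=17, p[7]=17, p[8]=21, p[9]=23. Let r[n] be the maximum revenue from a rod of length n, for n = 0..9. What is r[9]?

45

   n    0    1    2    3    4    5    6    7    8    9
r[n]    0    5   10   15   20   25   30   35   40   45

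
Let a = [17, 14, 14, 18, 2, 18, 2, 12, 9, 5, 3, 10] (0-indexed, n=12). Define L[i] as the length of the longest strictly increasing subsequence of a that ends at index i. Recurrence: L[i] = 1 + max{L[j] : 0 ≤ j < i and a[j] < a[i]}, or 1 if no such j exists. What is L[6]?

1

   i    0    1    2    3    4    5    6    7    8    9   10   11
a[i]   17   14   14   18    2   18    2   12    9    5    3   10
L[i]    1    1    1    2    1    2    1    2    2    2    2    3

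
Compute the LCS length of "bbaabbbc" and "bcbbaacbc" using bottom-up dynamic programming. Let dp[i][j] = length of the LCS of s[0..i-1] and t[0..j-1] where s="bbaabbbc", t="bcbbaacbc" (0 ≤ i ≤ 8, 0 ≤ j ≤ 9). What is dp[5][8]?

5

   ''  b  c  b  b  a  a  c  b  c
''  0  0  0  0  0  0  0  0  0  0
 b  0  1  1  1  1  1  1  1  1  1
 b  0  1  1  2  2  2  2  2  2  2
 a  0  1  1  2  2  3  3  3  3  3
 a  0  1  1  2  2  3  4  4  4  4
 b  0  1  1  2  3  3  4  4  5  5
 b  0  1  1  2  3  3  4  4  5  5
 b  0  1  1  2  3  3  4  4  5  5
 c  0  1  2  2  3  3  4  5  5  6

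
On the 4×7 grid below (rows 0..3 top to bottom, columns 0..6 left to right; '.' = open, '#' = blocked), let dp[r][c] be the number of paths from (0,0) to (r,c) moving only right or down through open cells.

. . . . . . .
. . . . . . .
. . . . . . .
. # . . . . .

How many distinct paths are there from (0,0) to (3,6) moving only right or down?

r\c   0   1   2   3   4   5   6
  0   1   1   1   1   1   1   1
  1   1   2   3   4   5   6   7
  2   1   3   6  10  15  21  28
  3   1   0   6  16  31  52  80

80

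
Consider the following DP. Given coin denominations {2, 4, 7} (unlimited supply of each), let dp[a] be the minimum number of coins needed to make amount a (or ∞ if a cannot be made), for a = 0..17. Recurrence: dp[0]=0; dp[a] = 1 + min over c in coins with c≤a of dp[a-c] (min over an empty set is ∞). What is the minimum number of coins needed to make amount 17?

 a  0  1  2  3  4  5  6  7  8  9 10 11 12 13 14 15 16 17
dp  0  -  1  -  1  -  2  1  2  2  3  2  3  3  2  3  3  4
(- denotes ∞ / unreachable)

4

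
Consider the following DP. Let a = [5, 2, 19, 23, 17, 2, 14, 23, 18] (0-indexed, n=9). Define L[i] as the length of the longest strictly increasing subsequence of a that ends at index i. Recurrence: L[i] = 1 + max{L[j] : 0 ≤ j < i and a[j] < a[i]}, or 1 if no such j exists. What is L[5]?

   i    0    1    2    3    4    5    6    7    8
a[i]    5    2   19   23   17    2   14   23   18
L[i]    1    1    2    3    2    1    2    3    3

1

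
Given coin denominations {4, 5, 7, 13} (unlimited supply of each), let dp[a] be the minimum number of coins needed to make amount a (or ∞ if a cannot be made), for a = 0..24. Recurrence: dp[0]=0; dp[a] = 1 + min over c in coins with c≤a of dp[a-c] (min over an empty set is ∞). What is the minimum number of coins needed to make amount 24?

3

 a  0  1  2  3  4  5  6  7  8  9 10 11 12 13 14 15 16 17 18 19 20 21 22 23 24
dp  0  -  -  -  1  1  -  1  2  2  2  2  2  1  2  3  3  2  2  3  2  3  3  3  3
(- denotes ∞ / unreachable)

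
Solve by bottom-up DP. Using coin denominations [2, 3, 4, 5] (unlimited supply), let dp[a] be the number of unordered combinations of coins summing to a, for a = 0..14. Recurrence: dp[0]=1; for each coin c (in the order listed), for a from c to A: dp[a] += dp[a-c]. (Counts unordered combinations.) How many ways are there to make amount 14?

after  coin     0     1     2     3     4     5     6     7     8     9    10    11    12    13    14
          2     1     0     1     0     1     0     1     0     1     0     1     0     1     0     1
          3     1     0     1     1     1     1     2     1     2     2     2     2     3     2     3
          4     1     0     1     1     2     1     3     2     4     3     5     4     7     5     8
          5     1     0     1     1     2     2     3     3     5     5     7     7    10    10    13

13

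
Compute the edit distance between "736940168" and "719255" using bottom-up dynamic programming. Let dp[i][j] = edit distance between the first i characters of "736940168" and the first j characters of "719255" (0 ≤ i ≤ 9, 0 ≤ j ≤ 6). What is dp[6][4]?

   ''  7  1  9  2  5  5
''  0  1  2  3  4  5  6
 7  1  0  1  2  3  4  5
 3  2  1  1  2  3  4  5
 6  3  2  2  2  3  4  5
 9  4  3  3  2  3  4  5
 4  5  4  4  3  3  4  5
 0  6  5  5  4  4  4  5
 1  7  6  5  5  5  5  5
 6  8  7  6  6  6  6  6
 8  9  8  7  7  7  7  7

4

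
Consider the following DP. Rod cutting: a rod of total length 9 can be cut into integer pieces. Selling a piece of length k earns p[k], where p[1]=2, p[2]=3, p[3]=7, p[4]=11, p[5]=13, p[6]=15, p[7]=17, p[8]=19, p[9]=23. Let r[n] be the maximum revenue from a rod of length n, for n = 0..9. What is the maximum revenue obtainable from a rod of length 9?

   n    0    1    2    3    4    5    6    7    8    9
r[n]    0    2    4    7   11   13   15   18   22   24

24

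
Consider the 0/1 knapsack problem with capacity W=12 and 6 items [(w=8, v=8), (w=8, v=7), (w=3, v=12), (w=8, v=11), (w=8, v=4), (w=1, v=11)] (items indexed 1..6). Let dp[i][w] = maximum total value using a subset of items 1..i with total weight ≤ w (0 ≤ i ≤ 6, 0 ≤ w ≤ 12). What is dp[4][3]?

i\w   0   1   2   3   4   5   6   7   8   9  10  11  12
  0   0   0   0   0   0   0   0   0   0   0   0   0   0
  1   0   0   0   0   0   0   0   0   8   8   8   8   8
  2   0   0   0   0   0   0   0   0   8   8   8   8   8
  3   0   0   0  12  12  12  12  12  12  12  12  20  20
  4   0   0   0  12  12  12  12  12  12  12  12  23  23
  5   0   0   0  12  12  12  12  12  12  12  12  23  23
  6   0  11  11  12  23  23  23  23  23  23  23  23  34

12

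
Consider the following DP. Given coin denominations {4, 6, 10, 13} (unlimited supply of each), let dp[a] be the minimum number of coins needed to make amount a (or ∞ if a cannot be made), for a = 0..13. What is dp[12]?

2

 a  0  1  2  3  4  5  6  7  8  9 10 11 12 13
dp  0  -  -  -  1  -  1  -  2  -  1  -  2  1
(- denotes ∞ / unreachable)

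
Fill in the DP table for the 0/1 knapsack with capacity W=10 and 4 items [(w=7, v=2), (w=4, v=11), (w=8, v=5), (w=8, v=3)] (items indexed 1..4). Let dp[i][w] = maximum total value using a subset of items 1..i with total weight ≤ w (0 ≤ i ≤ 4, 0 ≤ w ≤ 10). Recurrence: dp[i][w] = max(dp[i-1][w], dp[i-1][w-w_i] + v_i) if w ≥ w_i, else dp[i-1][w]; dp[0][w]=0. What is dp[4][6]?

11

i\w   0   1   2   3   4   5   6   7   8   9  10
  0   0   0   0   0   0   0   0   0   0   0   0
  1   0   0   0   0   0   0   0   2   2   2   2
  2   0   0   0   0  11  11  11  11  11  11  11
  3   0   0   0   0  11  11  11  11  11  11  11
  4   0   0   0   0  11  11  11  11  11  11  11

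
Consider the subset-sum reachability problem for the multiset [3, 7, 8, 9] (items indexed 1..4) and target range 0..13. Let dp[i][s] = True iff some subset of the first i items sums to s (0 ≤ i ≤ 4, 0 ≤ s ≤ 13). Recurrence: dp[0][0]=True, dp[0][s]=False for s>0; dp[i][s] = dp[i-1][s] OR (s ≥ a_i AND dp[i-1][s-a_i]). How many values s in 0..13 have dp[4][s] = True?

8

i\s   0   1   2   3   4   5   6   7   8   9  10  11  12  13
  0   T   F   F   F   F   F   F   F   F   F   F   F   F   F
  1   T   F   F   T   F   F   F   F   F   F   F   F   F   F
  2   T   F   F   T   F   F   F   T   F   F   T   F   F   F
  3   T   F   F   T   F   F   F   T   T   F   T   T   F   F
  4   T   F   F   T   F   F   F   T   T   T   T   T   T   F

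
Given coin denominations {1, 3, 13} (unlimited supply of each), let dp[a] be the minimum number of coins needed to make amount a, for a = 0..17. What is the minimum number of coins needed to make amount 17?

 a  0  1  2  3  4  5  6  7  8  9 10 11 12 13 14 15 16 17
dp  0  1  2  1  2  3  2  3  4  3  4  5  4  1  2  3  2  3

3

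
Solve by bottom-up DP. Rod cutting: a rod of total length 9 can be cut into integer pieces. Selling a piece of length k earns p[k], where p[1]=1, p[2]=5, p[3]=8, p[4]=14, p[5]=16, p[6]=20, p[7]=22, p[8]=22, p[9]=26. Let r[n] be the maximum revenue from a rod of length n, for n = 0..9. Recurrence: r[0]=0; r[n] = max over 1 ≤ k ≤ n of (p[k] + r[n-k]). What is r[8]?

28

   n    0    1    2    3    4    5    6    7    8    9
r[n]    0    1    5    8   14   16   20   22   28   30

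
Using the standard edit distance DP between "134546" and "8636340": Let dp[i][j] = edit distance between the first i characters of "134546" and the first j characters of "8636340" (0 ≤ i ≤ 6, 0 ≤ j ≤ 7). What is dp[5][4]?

   ''  8  6  3  6  3  4  0
''  0  1  2  3  4  5  6  7
 1  1  1  2  3  4  5  6  7
 3  2  2  2  2  3  4  5  6
 4  3  3  3  3  3  4  4  5
 5  4  4  4  4  4  4  5  5
 4  5  5  5  5  5  5  4  5
 6  6  6  5  6  5  6  5  5

5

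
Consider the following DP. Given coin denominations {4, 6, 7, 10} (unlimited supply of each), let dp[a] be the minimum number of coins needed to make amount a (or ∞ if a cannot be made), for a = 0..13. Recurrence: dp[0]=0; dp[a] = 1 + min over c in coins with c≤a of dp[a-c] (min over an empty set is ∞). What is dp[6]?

1

 a  0  1  2  3  4  5  6  7  8  9 10 11 12 13
dp  0  -  -  -  1  -  1  1  2  -  1  2  2  2
(- denotes ∞ / unreachable)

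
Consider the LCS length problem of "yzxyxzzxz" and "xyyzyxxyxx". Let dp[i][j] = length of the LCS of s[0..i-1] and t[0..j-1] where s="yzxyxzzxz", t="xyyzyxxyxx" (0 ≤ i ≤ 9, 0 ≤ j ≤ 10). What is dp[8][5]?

3

   ''  x  y  y  z  y  x  x  y  x  x
''  0  0  0  0  0  0  0  0  0  0  0
 y  0  0  1  1  1  1  1  1  1  1  1
 z  0  0  1  1  2  2  2  2  2  2  2
 x  0  1  1  1  2  2  3  3  3  3  3
 y  0  1  2  2  2  3  3  3  4  4  4
 x  0  1  2  2  2  3  4  4  4  5  5
 z  0  1  2  2  3  3  4  4  4  5  5
 z  0  1  2  2  3  3  4  4  4  5  5
 x  0  1  2  2  3  3  4  5  5  5  6
 z  0  1  2  2  3  3  4  5  5  5  6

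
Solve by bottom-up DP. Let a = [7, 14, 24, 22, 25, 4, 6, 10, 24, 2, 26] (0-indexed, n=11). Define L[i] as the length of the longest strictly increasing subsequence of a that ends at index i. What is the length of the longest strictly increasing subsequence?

5

   i    0    1    2    3    4    5    6    7    8    9   10
a[i]    7   14   24   22   25    4    6   10   24    2   26
L[i]    1    2    3    3    4    1    2    3    4    1    5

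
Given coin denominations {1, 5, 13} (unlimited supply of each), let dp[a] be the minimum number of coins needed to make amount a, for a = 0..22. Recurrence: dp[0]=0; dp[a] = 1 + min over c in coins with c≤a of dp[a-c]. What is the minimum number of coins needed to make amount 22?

6

 a  0  1  2  3  4  5  6  7  8  9 10 11 12 13 14 15 16 17 18 19 20 21 22
dp  0  1  2  3  4  1  2  3  4  5  2  3  4  1  2  3  4  5  2  3  4  5  6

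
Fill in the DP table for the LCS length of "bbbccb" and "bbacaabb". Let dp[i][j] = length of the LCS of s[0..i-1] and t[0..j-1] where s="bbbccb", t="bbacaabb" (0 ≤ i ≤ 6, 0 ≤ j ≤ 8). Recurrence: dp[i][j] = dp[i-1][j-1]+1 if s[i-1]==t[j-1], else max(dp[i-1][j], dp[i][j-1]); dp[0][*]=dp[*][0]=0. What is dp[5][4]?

3

   ''  b  b  a  c  a  a  b  b
''  0  0  0  0  0  0  0  0  0
 b  0  1  1  1  1  1  1  1  1
 b  0  1  2  2  2  2  2  2  2
 b  0  1  2  2  2  2  2  3  3
 c  0  1  2  2  3  3  3  3  3
 c  0  1  2  2  3  3  3  3  3
 b  0  1  2  2  3  3  3  4  4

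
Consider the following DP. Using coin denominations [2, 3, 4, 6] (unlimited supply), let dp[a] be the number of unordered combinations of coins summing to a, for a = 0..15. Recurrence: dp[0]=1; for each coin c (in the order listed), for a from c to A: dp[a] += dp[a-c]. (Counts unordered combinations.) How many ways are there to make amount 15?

11

after  coin     0     1     2     3     4     5     6     7     8     9    10    11    12    13    14    15
          2     1     0     1     0     1     0     1     0     1     0     1     0     1     0     1     0
          3     1     0     1     1     1     1     2     1     2     2     2     2     3     2     3     3
          4     1     0     1     1     2     1     3     2     4     3     5     4     7     5     8     7
          6     1     0     1     1     2     1     4     2     5     4     7     5    11     7    13    11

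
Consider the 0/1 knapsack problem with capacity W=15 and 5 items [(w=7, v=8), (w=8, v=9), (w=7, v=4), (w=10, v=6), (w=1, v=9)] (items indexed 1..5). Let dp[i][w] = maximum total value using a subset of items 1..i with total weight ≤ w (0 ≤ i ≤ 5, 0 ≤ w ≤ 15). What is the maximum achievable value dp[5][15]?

i\w   0   1   2   3   4   5   6   7   8   9  10  11  12  13  14  15
  0   0   0   0   0   0   0   0   0   0   0   0   0   0   0   0   0
  1   0   0   0   0   0   0   0   8   8   8   8   8   8   8   8   8
  2   0   0   0   0   0   0   0   8   9   9   9   9   9   9   9  17
  3   0   0   0   0   0   0   0   8   9   9   9   9   9   9  12  17
  4   0   0   0   0   0   0   0   8   9   9   9   9   9   9  12  17
  5   0   9   9   9   9   9   9   9  17  18  18  18  18  18  18  21

21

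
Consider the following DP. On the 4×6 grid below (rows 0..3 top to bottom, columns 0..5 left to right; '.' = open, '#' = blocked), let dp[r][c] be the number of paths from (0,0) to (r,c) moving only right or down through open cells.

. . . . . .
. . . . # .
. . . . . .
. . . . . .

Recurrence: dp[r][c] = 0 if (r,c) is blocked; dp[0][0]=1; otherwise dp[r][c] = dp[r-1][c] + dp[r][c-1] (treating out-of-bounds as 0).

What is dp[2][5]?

11

r\c   0   1   2   3   4   5
  0   1   1   1   1   1   1
  1   1   2   3   4   0   1
  2   1   3   6  10  10  11
  3   1   4  10  20  30  41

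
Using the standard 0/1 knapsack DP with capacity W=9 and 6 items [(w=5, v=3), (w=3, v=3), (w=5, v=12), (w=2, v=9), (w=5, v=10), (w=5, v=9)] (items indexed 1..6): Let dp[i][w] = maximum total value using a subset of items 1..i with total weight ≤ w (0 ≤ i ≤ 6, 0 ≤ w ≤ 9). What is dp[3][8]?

i\w   0   1   2   3   4   5   6   7   8   9
  0   0   0   0   0   0   0   0   0   0   0
  1   0   0   0   0   0   3   3   3   3   3
  2   0   0   0   3   3   3   3   3   6   6
  3   0   0   0   3   3  12  12  12  15  15
  4   0   0   9   9   9  12  12  21  21  21
  5   0   0   9   9   9  12  12  21  21  21
  6   0   0   9   9   9  12  12  21  21  21

15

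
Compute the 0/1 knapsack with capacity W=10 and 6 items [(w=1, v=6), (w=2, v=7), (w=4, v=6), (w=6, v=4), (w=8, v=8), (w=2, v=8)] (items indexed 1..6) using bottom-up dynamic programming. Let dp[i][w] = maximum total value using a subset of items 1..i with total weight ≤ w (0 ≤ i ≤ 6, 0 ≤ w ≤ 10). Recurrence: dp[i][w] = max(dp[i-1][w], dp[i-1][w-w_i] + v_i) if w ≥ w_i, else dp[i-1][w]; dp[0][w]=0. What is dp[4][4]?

13

i\w   0   1   2   3   4   5   6   7   8   9  10
  0   0   0   0   0   0   0   0   0   0   0   0
  1   0   6   6   6   6   6   6   6   6   6   6
  2   0   6   7  13  13  13  13  13  13  13  13
  3   0   6   7  13  13  13  13  19  19  19  19
  4   0   6   7  13  13  13  13  19  19  19  19
  5   0   6   7  13  13  13  13  19  19  19  19
  6   0   6   8  14  15  21  21  21  21  27  27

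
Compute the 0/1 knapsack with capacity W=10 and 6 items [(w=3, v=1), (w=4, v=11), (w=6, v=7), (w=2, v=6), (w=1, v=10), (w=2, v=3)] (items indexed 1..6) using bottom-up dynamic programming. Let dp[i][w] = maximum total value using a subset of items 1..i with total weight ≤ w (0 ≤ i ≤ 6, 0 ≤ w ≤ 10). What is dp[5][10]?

28

i\w   0   1   2   3   4   5   6   7   8   9  10
  0   0   0   0   0   0   0   0   0   0   0   0
  1   0   0   0   1   1   1   1   1   1   1   1
  2   0   0   0   1  11  11  11  12  12  12  12
  3   0   0   0   1  11  11  11  12  12  12  18
  4   0   0   6   6  11  11  17  17  17  18  18
  5   0  10  10  16  16  21  21  27  27  27  28
  6   0  10  10  16  16  21  21  27  27  30  30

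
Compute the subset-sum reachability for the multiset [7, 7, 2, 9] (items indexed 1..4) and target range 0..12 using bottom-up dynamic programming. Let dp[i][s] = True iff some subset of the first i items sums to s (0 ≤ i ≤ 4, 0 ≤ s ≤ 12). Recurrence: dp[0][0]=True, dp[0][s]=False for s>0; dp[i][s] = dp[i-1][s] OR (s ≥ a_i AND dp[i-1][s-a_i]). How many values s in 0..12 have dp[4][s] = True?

i\s   0   1   2   3   4   5   6   7   8   9  10  11  12
  0   T   F   F   F   F   F   F   F   F   F   F   F   F
  1   T   F   F   F   F   F   F   T   F   F   F   F   F
  2   T   F   F   F   F   F   F   T   F   F   F   F   F
  3   T   F   T   F   F   F   F   T   F   T   F   F   F
  4   T   F   T   F   F   F   F   T   F   T   F   T   F

5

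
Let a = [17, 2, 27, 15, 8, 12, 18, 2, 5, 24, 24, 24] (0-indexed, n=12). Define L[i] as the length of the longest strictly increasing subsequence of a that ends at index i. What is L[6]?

4

   i    0    1    2    3    4    5    6    7    8    9   10   11
a[i]   17    2   27   15    8   12   18    2    5   24   24   24
L[i]    1    1    2    2    2    3    4    1    2    5    5    5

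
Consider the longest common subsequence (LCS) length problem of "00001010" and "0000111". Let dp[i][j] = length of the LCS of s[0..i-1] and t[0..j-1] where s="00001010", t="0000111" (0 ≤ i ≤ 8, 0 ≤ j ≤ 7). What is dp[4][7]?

4

   ''  0  0  0  0  1  1  1
''  0  0  0  0  0  0  0  0
 0  0  1  1  1  1  1  1  1
 0  0  1  2  2  2  2  2  2
 0  0  1  2  3  3  3  3  3
 0  0  1  2  3  4  4  4  4
 1  0  1  2  3  4  5  5  5
 0  0  1  2  3  4  5  5  5
 1  0  1  2  3  4  5  6  6
 0  0  1  2  3  4  5  6  6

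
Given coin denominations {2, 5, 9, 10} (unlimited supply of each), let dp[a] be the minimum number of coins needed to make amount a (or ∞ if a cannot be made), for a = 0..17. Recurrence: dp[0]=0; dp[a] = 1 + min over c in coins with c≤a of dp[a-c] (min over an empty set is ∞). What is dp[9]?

 a  0  1  2  3  4  5  6  7  8  9 10 11 12 13 14 15 16 17
dp  0  -  1  -  2  1  3  2  4  1  1  2  2  3  2  2  3  3
(- denotes ∞ / unreachable)

1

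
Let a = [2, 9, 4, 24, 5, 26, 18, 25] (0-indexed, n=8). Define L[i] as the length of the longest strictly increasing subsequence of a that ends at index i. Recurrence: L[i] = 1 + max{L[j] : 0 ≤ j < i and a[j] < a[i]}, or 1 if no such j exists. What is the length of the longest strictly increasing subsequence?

   i    0    1    2    3    4    5    6    7
a[i]    2    9    4   24    5   26   18   25
L[i]    1    2    2    3    3    4    4    5

5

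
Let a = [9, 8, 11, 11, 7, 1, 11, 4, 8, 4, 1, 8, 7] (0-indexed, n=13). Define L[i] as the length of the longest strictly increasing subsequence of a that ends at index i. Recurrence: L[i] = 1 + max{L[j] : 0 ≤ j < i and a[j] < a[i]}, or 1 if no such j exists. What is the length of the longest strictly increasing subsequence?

3

   i    0    1    2    3    4    5    6    7    8    9   10   11   12
a[i]    9    8   11   11    7    1   11    4    8    4    1    8    7
L[i]    1    1    2    2    1    1    2    2    3    2    1    3    3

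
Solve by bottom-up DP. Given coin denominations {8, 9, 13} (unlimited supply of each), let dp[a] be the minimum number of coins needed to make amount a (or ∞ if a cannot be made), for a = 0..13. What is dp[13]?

 a  0  1  2  3  4  5  6  7  8  9 10 11 12 13
dp  0  -  -  -  -  -  -  -  1  1  -  -  -  1
(- denotes ∞ / unreachable)

1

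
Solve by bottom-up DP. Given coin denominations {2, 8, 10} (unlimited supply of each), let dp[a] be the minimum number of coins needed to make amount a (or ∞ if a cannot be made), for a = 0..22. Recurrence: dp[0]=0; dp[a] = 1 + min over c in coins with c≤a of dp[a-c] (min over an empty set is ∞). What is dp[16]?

 a  0  1  2  3  4  5  6  7  8  9 10 11 12 13 14 15 16 17 18 19 20 21 22
dp  0  -  1  -  2  -  3  -  1  -  1  -  2  -  3  -  2  -  2  -  2  -  3
(- denotes ∞ / unreachable)

2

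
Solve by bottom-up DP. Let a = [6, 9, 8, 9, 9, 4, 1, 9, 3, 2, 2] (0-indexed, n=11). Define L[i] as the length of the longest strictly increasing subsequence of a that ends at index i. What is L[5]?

   i    0    1    2    3    4    5    6    7    8    9   10
a[i]    6    9    8    9    9    4    1    9    3    2    2
L[i]    1    2    2    3    3    1    1    3    2    2    2

1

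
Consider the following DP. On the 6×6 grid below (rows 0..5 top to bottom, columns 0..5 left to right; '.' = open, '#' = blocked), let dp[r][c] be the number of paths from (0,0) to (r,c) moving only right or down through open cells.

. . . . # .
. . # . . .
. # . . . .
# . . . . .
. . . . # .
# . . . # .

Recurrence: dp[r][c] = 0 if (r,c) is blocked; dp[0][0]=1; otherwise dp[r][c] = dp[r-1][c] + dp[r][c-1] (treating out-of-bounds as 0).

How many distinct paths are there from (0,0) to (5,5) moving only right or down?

6

r\c   0   1   2   3   4   5
  0   1   1   1   1   0   0
  1   1   2   0   1   1   1
  2   1   0   0   1   2   3
  3   0   0   0   1   3   6
  4   0   0   0   1   0   6
  5   0   0   0   1   0   6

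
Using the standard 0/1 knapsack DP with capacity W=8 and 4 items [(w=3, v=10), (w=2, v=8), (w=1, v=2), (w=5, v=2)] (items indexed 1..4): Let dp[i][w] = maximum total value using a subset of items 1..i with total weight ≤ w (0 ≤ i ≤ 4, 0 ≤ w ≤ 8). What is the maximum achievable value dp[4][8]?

20

i\w   0   1   2   3   4   5   6   7   8
  0   0   0   0   0   0   0   0   0   0
  1   0   0   0  10  10  10  10  10  10
  2   0   0   8  10  10  18  18  18  18
  3   0   2   8  10  12  18  20  20  20
  4   0   2   8  10  12  18  20  20  20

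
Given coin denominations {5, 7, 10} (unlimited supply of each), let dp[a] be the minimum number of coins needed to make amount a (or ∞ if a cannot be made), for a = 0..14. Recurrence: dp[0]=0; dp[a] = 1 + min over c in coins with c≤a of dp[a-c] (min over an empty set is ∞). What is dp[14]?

 a  0  1  2  3  4  5  6  7  8  9 10 11 12 13 14
dp  0  -  -  -  -  1  -  1  -  -  1  -  2  -  2
(- denotes ∞ / unreachable)

2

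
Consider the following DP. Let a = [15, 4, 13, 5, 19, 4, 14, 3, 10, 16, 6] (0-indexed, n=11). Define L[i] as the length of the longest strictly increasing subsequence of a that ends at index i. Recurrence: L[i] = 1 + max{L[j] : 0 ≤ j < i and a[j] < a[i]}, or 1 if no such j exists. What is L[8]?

   i    0    1    2    3    4    5    6    7    8    9   10
a[i]   15    4   13    5   19    4   14    3   10   16    6
L[i]    1    1    2    2    3    1    3    1    3    4    3

3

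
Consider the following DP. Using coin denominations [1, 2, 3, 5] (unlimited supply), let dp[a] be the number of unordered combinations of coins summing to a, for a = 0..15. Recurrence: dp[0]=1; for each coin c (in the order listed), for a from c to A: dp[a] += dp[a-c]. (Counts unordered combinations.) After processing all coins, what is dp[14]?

40

after  coin     0     1     2     3     4     5     6     7     8     9    10    11    12    13    14    15
          1     1     1     1     1     1     1     1     1     1     1     1     1     1     1     1     1
          2     1     1     2     2     3     3     4     4     5     5     6     6     7     7     8     8
          3     1     1     2     3     4     5     7     8    10    12    14    16    19    21    24    27
          5     1     1     2     3     4     6     8    10    13    16    20    24    29    34    40    47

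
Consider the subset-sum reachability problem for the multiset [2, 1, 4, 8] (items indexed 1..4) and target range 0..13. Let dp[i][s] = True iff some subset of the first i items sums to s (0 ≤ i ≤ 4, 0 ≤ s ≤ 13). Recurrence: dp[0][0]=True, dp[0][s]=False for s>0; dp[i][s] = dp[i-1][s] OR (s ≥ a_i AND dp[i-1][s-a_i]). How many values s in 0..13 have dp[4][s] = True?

14

i\s   0   1   2   3   4   5   6   7   8   9  10  11  12  13
  0   T   F   F   F   F   F   F   F   F   F   F   F   F   F
  1   T   F   T   F   F   F   F   F   F   F   F   F   F   F
  2   T   T   T   T   F   F   F   F   F   F   F   F   F   F
  3   T   T   T   T   T   T   T   T   F   F   F   F   F   F
  4   T   T   T   T   T   T   T   T   T   T   T   T   T   T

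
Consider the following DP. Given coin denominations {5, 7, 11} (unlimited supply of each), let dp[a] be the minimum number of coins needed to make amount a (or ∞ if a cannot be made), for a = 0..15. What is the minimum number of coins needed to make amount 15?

 a  0  1  2  3  4  5  6  7  8  9 10 11 12 13 14 15
dp  0  -  -  -  -  1  -  1  -  -  2  1  2  -  2  3
(- denotes ∞ / unreachable)

3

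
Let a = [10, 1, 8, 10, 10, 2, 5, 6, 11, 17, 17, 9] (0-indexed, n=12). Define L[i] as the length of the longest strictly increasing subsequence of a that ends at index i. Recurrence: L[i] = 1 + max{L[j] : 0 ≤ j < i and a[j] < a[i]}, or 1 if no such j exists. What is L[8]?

   i    0    1    2    3    4    5    6    7    8    9   10   11
a[i]   10    1    8   10   10    2    5    6   11   17   17    9
L[i]    1    1    2    3    3    2    3    4    5    6    6    5

5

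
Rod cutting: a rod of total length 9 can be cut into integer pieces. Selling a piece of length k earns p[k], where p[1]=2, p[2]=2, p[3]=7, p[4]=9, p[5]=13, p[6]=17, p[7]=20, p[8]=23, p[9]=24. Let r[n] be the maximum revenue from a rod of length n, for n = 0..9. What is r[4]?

   n    0    1    2    3    4    5    6    7    8    9
r[n]    0    2    4    7    9   13   17   20   23   25

9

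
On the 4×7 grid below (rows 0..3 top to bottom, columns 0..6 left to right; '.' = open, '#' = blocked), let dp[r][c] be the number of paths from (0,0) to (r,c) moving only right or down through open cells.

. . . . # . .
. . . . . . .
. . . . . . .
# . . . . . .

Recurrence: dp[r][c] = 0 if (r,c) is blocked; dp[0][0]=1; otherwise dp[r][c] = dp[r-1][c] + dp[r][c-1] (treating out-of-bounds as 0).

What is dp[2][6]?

22

r\c   0   1   2   3   4   5   6
  0   1   1   1   1   0   0   0
  1   1   2   3   4   4   4   4
  2   1   3   6  10  14  18  22
  3   0   3   9  19  33  51  73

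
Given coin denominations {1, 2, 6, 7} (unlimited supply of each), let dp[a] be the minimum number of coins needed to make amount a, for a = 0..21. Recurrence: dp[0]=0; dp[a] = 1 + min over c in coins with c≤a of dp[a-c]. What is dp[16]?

 a  0  1  2  3  4  5  6  7  8  9 10 11 12 13 14 15 16 17 18 19 20 21
dp  0  1  1  2  2  3  1  1  2  2  3  3  2  2  2  3  3  4  3  3  3  3

3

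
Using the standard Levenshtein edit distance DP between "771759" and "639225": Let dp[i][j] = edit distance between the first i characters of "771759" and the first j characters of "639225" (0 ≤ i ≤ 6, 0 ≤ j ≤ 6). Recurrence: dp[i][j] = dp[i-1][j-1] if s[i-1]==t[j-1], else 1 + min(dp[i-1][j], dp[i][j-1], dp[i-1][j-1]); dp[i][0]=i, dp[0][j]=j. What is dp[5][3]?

   ''  6  3  9  2  2  5
''  0  1  2  3  4  5  6
 7  1  1  2  3  4  5  6
 7  2  2  2  3  4  5  6
 1  3  3  3  3  4  5  6
 7  4  4  4  4  4  5  6
 5  5  5  5  5  5  5  5
 9  6  6  6  5  6  6  6

5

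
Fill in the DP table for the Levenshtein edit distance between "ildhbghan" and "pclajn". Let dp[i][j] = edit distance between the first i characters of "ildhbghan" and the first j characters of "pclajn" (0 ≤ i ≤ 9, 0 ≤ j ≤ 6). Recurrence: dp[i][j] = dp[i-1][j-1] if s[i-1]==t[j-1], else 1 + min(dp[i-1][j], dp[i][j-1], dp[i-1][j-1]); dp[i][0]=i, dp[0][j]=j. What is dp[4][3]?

   ''  p  c  l  a  j  n
''  0  1  2  3  4  5  6
 i  1  1  2  3  4  5  6
 l  2  2  2  2  3  4  5
 d  3  3  3  3  3  4  5
 h  4  4  4  4  4  4  5
 b  5  5  5  5  5  5  5
 g  6  6  6  6  6  6  6
 h  7  7  7  7  7  7  7
 a  8  8  8  8  7  8  8
 n  9  9  9  9  8  8  8

4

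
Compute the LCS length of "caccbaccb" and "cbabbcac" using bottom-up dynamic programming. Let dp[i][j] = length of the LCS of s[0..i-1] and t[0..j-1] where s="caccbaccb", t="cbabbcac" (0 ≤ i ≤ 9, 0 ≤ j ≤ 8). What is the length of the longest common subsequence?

   ''  c  b  a  b  b  c  a  c
''  0  0  0  0  0  0  0  0  0
 c  0  1  1  1  1  1  1  1  1
 a  0  1  1  2  2  2  2  2  2
 c  0  1  1  2  2  2  3  3  3
 c  0  1  1  2  2  2  3  3  4
 b  0  1  2  2  3  3  3  3  4
 a  0  1  2  3  3  3  3  4  4
 c  0  1  2  3  3  3  4  4  5
 c  0  1  2  3  3  3  4  4  5
 b  0  1  2  3  4  4  4  4  5

5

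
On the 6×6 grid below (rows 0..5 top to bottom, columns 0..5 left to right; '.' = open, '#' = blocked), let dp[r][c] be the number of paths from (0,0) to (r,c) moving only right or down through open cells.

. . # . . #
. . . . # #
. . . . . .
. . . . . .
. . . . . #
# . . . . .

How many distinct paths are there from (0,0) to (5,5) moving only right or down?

102

r\c   0   1   2   3   4   5
  0   1   1   0   0   0   0
  1   1   2   2   2   0   0
  2   1   3   5   7   7   7
  3   1   4   9  16  23  30
  4   1   5  14  30  53   0
  5   0   5  19  49 102 102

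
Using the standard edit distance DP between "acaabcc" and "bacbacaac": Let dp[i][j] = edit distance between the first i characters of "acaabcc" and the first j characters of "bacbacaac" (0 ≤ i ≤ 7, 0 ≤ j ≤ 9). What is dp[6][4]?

   ''  b  a  c  b  a  c  a  a  c
''  0  1  2  3  4  5  6  7  8  9
 a  1  1  1  2  3  4  5  6  7  8
 c  2  2  2  1  2  3  4  5  6  7
 a  3  3  2  2  2  2  3  4  5  6
 a  4  4  3  3  3  2  3  3  4  5
 b  5  4  4  4  3  3  3  4  4  5
 c  6  5  5  4  4  4  3  4  5  4
 c  7  6  6  5  5  5  4  4  5  5

4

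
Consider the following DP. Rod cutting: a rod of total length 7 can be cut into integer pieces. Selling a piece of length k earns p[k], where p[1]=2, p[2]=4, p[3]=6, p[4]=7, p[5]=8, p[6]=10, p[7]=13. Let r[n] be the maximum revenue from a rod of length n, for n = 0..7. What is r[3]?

   n    0    1    2    3    4    5    6    7
r[n]    0    2    4    6    8   10   12   14

6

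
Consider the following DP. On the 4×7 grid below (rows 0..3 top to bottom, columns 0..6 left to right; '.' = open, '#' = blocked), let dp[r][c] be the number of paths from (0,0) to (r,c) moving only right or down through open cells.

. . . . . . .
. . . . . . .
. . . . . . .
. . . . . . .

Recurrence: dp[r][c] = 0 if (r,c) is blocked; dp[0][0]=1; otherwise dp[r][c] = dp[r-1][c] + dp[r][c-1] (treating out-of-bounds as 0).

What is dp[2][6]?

28

r\c   0   1   2   3   4   5   6
  0   1   1   1   1   1   1   1
  1   1   2   3   4   5   6   7
  2   1   3   6  10  15  21  28
  3   1   4  10  20  35  56  84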